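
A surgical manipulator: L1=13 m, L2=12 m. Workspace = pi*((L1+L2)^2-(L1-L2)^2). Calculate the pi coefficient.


Given: L1 = 13, L2 = 12
(L1+L2)^2 = (25)^2 = 625
(L1-L2)^2 = (1)^2 = 1
Difference = 625 - 1 = 624
This equals 4*L1*L2 = 4*13*12 = 624
Workspace area = 624*pi

624


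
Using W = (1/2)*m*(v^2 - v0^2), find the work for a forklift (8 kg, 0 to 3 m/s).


Given: m = 8 kg, v0 = 0 m/s, v = 3 m/s
Using W = (1/2)*m*(v^2 - v0^2)
v^2 = 3^2 = 9
v0^2 = 0^2 = 0
v^2 - v0^2 = 9 - 0 = 9
W = (1/2)*8*9 = 36 J

36 J


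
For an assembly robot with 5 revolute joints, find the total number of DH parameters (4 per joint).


Given: 5 joints, 4 DH parameters per joint (d, theta, a, alpha)
Total DH parameters = number_of_joints * 4
Total = 5 * 4
Total = 20

20


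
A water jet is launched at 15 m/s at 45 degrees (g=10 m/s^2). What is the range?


Given: v0 = 15 m/s, theta = 45 deg, g = 10 m/s^2
sin(2*45) = sin(90) = 1
Using R = v0^2 * sin(2*theta) / g
R = 15^2 * 1 / 10
R = 225 / 10
R = 45/2 m

45/2 m


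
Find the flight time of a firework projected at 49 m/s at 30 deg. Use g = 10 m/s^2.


Given: v0 = 49 m/s, theta = 30 deg, g = 10 m/s^2
sin(30) = 1/2
Using T = 2*v0*sin(theta) / g
T = 2*49*1/2 / 10
T = 49 / 10
T = 49/10 s

49/10 s


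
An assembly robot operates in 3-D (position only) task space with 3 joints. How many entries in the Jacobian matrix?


Given: task space dimension = 3, joints = 3
Jacobian is a 3 x 3 matrix
Total entries = rows * columns
Total = 3 * 3
Total = 9

9


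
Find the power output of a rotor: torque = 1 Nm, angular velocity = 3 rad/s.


Given: tau = 1 Nm, omega = 3 rad/s
Using P = tau * omega
P = 1 * 3
P = 3 W

3 W


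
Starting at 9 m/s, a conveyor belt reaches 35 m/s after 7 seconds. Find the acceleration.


Given: initial velocity v0 = 9 m/s, final velocity v = 35 m/s, time t = 7 s
Using a = (v - v0) / t
a = (35 - 9) / 7
a = 26 / 7
a = 26/7 m/s^2

26/7 m/s^2


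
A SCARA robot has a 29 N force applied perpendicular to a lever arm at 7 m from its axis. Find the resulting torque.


Given: F = 29 N, r = 7 m, angle = 90 deg (perpendicular)
Using tau = F * r * sin(90)
sin(90) = 1
tau = 29 * 7 * 1
tau = 203 Nm

203 Nm


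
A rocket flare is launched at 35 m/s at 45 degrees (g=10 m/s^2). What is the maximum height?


Given: v0 = 35 m/s, theta = 45 deg, g = 10 m/s^2
sin^2(45) = 1/2
Using H = v0^2 * sin^2(theta) / (2*g)
H = 35^2 * 1/2 / (2*10)
H = 1225 * 1/2 / 20
H = 1225/2 / 20
H = 245/8 m

245/8 m


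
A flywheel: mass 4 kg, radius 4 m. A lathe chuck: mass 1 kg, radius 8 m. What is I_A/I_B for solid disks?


Given: M1=4 kg, R1=4 m, M2=1 kg, R2=8 m
For a disk: I = (1/2)*M*R^2, so I_A/I_B = (M1*R1^2)/(M2*R2^2)
M1*R1^2 = 4*16 = 64
M2*R2^2 = 1*64 = 64
I_A/I_B = 64/64 = 1

1


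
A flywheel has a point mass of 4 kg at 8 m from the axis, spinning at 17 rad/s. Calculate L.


Given: m = 4 kg, r = 8 m, omega = 17 rad/s
For a point mass: I = m*r^2
I = 4*8^2 = 4*64 = 256
L = I*omega = 256*17
L = 4352 kg*m^2/s

4352 kg*m^2/s


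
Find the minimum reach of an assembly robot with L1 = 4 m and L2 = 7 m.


Given: L1 = 4 m, L2 = 7 m
For a 2-link planar arm, min reach = |L1 - L2| (second link folded back)
Min reach = |4 - 7|
Min reach = 3 m

3 m


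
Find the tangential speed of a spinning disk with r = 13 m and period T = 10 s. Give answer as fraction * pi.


Given: radius r = 13 m, period T = 10 s
Using v = 2*pi*r / T
v = 2*pi*13 / 10
v = 26*pi / 10
v = 13/5*pi m/s

13/5*pi m/s


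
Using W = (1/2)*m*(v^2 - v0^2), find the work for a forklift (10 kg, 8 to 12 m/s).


Given: m = 10 kg, v0 = 8 m/s, v = 12 m/s
Using W = (1/2)*m*(v^2 - v0^2)
v^2 = 12^2 = 144
v0^2 = 8^2 = 64
v^2 - v0^2 = 144 - 64 = 80
W = (1/2)*10*80 = 400 J

400 J


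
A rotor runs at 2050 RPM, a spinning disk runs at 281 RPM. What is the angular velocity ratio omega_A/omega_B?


Given: RPM_A = 2050, RPM_B = 281
omega = 2*pi*RPM/60, so omega_A/omega_B = RPM_A / RPM_B
omega_A/omega_B = 2050 / 281
omega_A/omega_B = 2050/281

2050/281


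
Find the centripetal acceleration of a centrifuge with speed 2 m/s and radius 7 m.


Given: v = 2 m/s, r = 7 m
Using a_c = v^2 / r
a_c = 2^2 / 7
a_c = 4 / 7
a_c = 4/7 m/s^2

4/7 m/s^2


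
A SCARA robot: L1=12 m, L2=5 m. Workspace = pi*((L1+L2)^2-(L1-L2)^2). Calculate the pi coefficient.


Given: L1 = 12, L2 = 5
(L1+L2)^2 = (17)^2 = 289
(L1-L2)^2 = (7)^2 = 49
Difference = 289 - 49 = 240
This equals 4*L1*L2 = 4*12*5 = 240
Workspace area = 240*pi

240


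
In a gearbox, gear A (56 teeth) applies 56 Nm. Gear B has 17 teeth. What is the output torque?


Given: N1 = 56, N2 = 17, T1 = 56 Nm
Using T2/T1 = N2/N1
T2 = T1 * N2 / N1
T2 = 56 * 17 / 56
T2 = 952 / 56
T2 = 17 Nm

17 Nm


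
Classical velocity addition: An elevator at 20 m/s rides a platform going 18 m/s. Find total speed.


Given: object velocity = 20 m/s, platform velocity = 18 m/s (same direction)
Using classical velocity addition: v_total = v_object + v_platform
v_total = 20 + 18
v_total = 38 m/s

38 m/s


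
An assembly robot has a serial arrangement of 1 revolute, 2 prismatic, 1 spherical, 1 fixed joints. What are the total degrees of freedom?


Given: serial robot with 1 revolute, 2 prismatic, 1 spherical, 1 fixed joints
DOF contribution per joint type: revolute=1, prismatic=1, spherical=3, fixed=0
DOF = 1*1 + 2*1 + 1*3 + 1*0
DOF = 6

6


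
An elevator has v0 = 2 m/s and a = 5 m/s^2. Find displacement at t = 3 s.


Given: v0 = 2 m/s, a = 5 m/s^2, t = 3 s
Using s = v0*t + (1/2)*a*t^2
s = 2*3 + (1/2)*5*3^2
s = 6 + (1/2)*45
s = 6 + 45/2
s = 57/2

57/2 m


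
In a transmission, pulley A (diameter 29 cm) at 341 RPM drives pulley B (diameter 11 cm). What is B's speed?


Given: D1 = 29 cm, w1 = 341 RPM, D2 = 11 cm
Using D1*w1 = D2*w2
w2 = D1*w1 / D2
w2 = 29*341 / 11
w2 = 9889 / 11
w2 = 899 RPM

899 RPM


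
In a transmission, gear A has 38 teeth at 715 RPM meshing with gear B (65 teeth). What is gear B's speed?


Given: N1 = 38 teeth, w1 = 715 RPM, N2 = 65 teeth
Using N1*w1 = N2*w2
w2 = N1*w1 / N2
w2 = 38*715 / 65
w2 = 27170 / 65
w2 = 418 RPM

418 RPM


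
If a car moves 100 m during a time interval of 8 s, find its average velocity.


Given: distance d = 100 m, time t = 8 s
Using v = d / t
v = 100 / 8
v = 25/2 m/s

25/2 m/s


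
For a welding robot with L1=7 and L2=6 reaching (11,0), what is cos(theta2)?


Given: L1 = 7, L2 = 6, target (x, y) = (11, 0)
Using cos(theta2) = (x^2 + y^2 - L1^2 - L2^2) / (2*L1*L2)
x^2 + y^2 = 11^2 + 0 = 121
L1^2 + L2^2 = 49 + 36 = 85
Numerator = 121 - 85 = 36
Denominator = 2*7*6 = 84
cos(theta2) = 36/84 = 3/7

3/7


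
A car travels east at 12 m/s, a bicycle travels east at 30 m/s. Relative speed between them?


Given: v_A = 12 m/s east, v_B = 30 m/s east
Both move in the same direction; relative speed = |v_A - v_B|
|12 - 30| = |-18|
= 18 m/s

18 m/s


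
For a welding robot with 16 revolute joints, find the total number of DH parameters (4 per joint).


Given: 16 joints, 4 DH parameters per joint (d, theta, a, alpha)
Total DH parameters = number_of_joints * 4
Total = 16 * 4
Total = 64

64


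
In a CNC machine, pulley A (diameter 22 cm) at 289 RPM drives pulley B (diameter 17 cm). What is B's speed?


Given: D1 = 22 cm, w1 = 289 RPM, D2 = 17 cm
Using D1*w1 = D2*w2
w2 = D1*w1 / D2
w2 = 22*289 / 17
w2 = 6358 / 17
w2 = 374 RPM

374 RPM


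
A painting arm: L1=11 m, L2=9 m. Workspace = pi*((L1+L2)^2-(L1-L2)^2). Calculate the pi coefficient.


Given: L1 = 11, L2 = 9
(L1+L2)^2 = (20)^2 = 400
(L1-L2)^2 = (2)^2 = 4
Difference = 400 - 4 = 396
This equals 4*L1*L2 = 4*11*9 = 396
Workspace area = 396*pi

396


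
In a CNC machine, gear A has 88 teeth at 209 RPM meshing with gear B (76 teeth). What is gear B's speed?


Given: N1 = 88 teeth, w1 = 209 RPM, N2 = 76 teeth
Using N1*w1 = N2*w2
w2 = N1*w1 / N2
w2 = 88*209 / 76
w2 = 18392 / 76
w2 = 242 RPM

242 RPM


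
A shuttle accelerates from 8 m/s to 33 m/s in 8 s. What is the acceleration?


Given: initial velocity v0 = 8 m/s, final velocity v = 33 m/s, time t = 8 s
Using a = (v - v0) / t
a = (33 - 8) / 8
a = 25 / 8
a = 25/8 m/s^2

25/8 m/s^2


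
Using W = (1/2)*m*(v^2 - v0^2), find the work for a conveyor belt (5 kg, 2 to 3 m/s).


Given: m = 5 kg, v0 = 2 m/s, v = 3 m/s
Using W = (1/2)*m*(v^2 - v0^2)
v^2 = 3^2 = 9
v0^2 = 2^2 = 4
v^2 - v0^2 = 9 - 4 = 5
W = (1/2)*5*5 = 25/2 J

25/2 J


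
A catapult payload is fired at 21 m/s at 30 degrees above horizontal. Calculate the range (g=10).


Given: v0 = 21 m/s, theta = 30 deg, g = 10 m/s^2
sin(2*30) = sin(60) = sqrt(3)/2
Using R = v0^2 * sin(2*theta) / g
R = 21^2 * (sqrt(3)/2) / 10
R = 441 * sqrt(3) / 20
R = 441/20*sqrt(3) m

441/20*sqrt(3) m


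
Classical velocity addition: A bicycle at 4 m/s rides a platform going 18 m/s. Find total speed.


Given: object velocity = 4 m/s, platform velocity = 18 m/s (same direction)
Using classical velocity addition: v_total = v_object + v_platform
v_total = 4 + 18
v_total = 22 m/s

22 m/s


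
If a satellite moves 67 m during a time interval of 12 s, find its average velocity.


Given: distance d = 67 m, time t = 12 s
Using v = d / t
v = 67 / 12
v = 67/12 m/s

67/12 m/s


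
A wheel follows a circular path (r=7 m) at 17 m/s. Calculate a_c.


Given: v = 17 m/s, r = 7 m
Using a_c = v^2 / r
a_c = 17^2 / 7
a_c = 289 / 7
a_c = 289/7 m/s^2

289/7 m/s^2


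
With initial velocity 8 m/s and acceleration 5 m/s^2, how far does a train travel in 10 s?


Given: v0 = 8 m/s, a = 5 m/s^2, t = 10 s
Using s = v0*t + (1/2)*a*t^2
s = 8*10 + (1/2)*5*10^2
s = 80 + (1/2)*500
s = 80 + 250
s = 330

330 m


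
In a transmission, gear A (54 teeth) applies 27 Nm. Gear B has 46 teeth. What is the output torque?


Given: N1 = 54, N2 = 46, T1 = 27 Nm
Using T2/T1 = N2/N1
T2 = T1 * N2 / N1
T2 = 27 * 46 / 54
T2 = 1242 / 54
T2 = 23 Nm

23 Nm


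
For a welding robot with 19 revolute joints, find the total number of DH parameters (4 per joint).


Given: 19 joints, 4 DH parameters per joint (d, theta, a, alpha)
Total DH parameters = number_of_joints * 4
Total = 19 * 4
Total = 76

76


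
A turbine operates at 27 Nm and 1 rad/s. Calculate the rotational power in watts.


Given: tau = 27 Nm, omega = 1 rad/s
Using P = tau * omega
P = 27 * 1
P = 27 W

27 W


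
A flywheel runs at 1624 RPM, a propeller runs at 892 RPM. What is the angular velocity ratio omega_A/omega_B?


Given: RPM_A = 1624, RPM_B = 892
omega = 2*pi*RPM/60, so omega_A/omega_B = RPM_A / RPM_B
omega_A/omega_B = 1624 / 892
omega_A/omega_B = 406/223

406/223


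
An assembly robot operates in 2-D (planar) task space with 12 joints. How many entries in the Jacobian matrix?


Given: task space dimension = 2, joints = 12
Jacobian is a 2 x 12 matrix
Total entries = rows * columns
Total = 2 * 12
Total = 24

24


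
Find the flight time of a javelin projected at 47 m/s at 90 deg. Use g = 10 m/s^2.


Given: v0 = 47 m/s, theta = 90 deg, g = 10 m/s^2
sin(90) = 1
Using T = 2*v0*sin(theta) / g
T = 2*47*1 / 10
T = 94 / 10
T = 47/5 s

47/5 s


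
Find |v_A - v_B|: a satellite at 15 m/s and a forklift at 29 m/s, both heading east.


Given: v_A = 15 m/s east, v_B = 29 m/s east
Both move in the same direction; relative speed = |v_A - v_B|
|15 - 29| = |-14|
= 14 m/s

14 m/s


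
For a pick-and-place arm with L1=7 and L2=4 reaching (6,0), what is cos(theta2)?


Given: L1 = 7, L2 = 4, target (x, y) = (6, 0)
Using cos(theta2) = (x^2 + y^2 - L1^2 - L2^2) / (2*L1*L2)
x^2 + y^2 = 6^2 + 0 = 36
L1^2 + L2^2 = 49 + 16 = 65
Numerator = 36 - 65 = -29
Denominator = 2*7*4 = 56
cos(theta2) = -29/56 = -29/56

-29/56


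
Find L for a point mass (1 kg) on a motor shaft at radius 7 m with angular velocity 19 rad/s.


Given: m = 1 kg, r = 7 m, omega = 19 rad/s
For a point mass: I = m*r^2
I = 1*7^2 = 1*49 = 49
L = I*omega = 49*19
L = 931 kg*m^2/s

931 kg*m^2/s


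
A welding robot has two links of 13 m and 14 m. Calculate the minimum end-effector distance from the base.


Given: L1 = 13 m, L2 = 14 m
For a 2-link planar arm, min reach = |L1 - L2| (second link folded back)
Min reach = |13 - 14|
Min reach = 1 m

1 m


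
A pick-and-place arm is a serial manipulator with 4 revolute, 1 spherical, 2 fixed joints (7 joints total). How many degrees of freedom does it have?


Given: serial robot with 4 revolute, 1 spherical, 2 fixed joints
DOF contribution per joint type: revolute=1, prismatic=1, spherical=3, fixed=0
DOF = 4*1 + 1*3 + 2*0
DOF = 7

7


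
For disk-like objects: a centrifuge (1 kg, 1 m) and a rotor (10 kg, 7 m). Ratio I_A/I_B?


Given: M1=1 kg, R1=1 m, M2=10 kg, R2=7 m
For a disk: I = (1/2)*M*R^2, so I_A/I_B = (M1*R1^2)/(M2*R2^2)
M1*R1^2 = 1*1 = 1
M2*R2^2 = 10*49 = 490
I_A/I_B = 1/490 = 1/490

1/490


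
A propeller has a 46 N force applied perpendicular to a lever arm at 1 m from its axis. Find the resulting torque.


Given: F = 46 N, r = 1 m, angle = 90 deg (perpendicular)
Using tau = F * r * sin(90)
sin(90) = 1
tau = 46 * 1 * 1
tau = 46 Nm

46 Nm


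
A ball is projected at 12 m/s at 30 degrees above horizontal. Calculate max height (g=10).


Given: v0 = 12 m/s, theta = 30 deg, g = 10 m/s^2
sin^2(30) = 1/4
Using H = v0^2 * sin^2(theta) / (2*g)
H = 12^2 * 1/4 / (2*10)
H = 144 * 1/4 / 20
H = 36 / 20
H = 9/5 m

9/5 m


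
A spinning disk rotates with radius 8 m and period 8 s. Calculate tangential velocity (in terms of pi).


Given: radius r = 8 m, period T = 8 s
Using v = 2*pi*r / T
v = 2*pi*8 / 8
v = 16*pi / 8
v = 2*pi m/s

2*pi m/s


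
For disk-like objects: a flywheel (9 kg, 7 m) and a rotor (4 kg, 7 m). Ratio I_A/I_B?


Given: M1=9 kg, R1=7 m, M2=4 kg, R2=7 m
For a disk: I = (1/2)*M*R^2, so I_A/I_B = (M1*R1^2)/(M2*R2^2)
M1*R1^2 = 9*49 = 441
M2*R2^2 = 4*49 = 196
I_A/I_B = 441/196 = 9/4

9/4


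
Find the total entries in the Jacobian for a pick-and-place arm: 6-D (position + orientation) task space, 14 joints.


Given: task space dimension = 6, joints = 14
Jacobian is a 6 x 14 matrix
Total entries = rows * columns
Total = 6 * 14
Total = 84

84


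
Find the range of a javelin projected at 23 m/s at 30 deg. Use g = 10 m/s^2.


Given: v0 = 23 m/s, theta = 30 deg, g = 10 m/s^2
sin(2*30) = sin(60) = sqrt(3)/2
Using R = v0^2 * sin(2*theta) / g
R = 23^2 * (sqrt(3)/2) / 10
R = 529 * sqrt(3) / 20
R = 529/20*sqrt(3) m

529/20*sqrt(3) m


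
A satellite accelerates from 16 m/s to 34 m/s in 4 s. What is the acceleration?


Given: initial velocity v0 = 16 m/s, final velocity v = 34 m/s, time t = 4 s
Using a = (v - v0) / t
a = (34 - 16) / 4
a = 18 / 4
a = 9/2 m/s^2

9/2 m/s^2


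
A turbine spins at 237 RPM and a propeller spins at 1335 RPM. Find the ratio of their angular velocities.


Given: RPM_A = 237, RPM_B = 1335
omega = 2*pi*RPM/60, so omega_A/omega_B = RPM_A / RPM_B
omega_A/omega_B = 237 / 1335
omega_A/omega_B = 79/445

79/445


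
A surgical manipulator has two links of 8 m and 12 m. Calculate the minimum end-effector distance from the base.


Given: L1 = 8 m, L2 = 12 m
For a 2-link planar arm, min reach = |L1 - L2| (second link folded back)
Min reach = |8 - 12|
Min reach = 4 m

4 m


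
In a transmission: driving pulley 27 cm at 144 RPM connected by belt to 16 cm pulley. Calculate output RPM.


Given: D1 = 27 cm, w1 = 144 RPM, D2 = 16 cm
Using D1*w1 = D2*w2
w2 = D1*w1 / D2
w2 = 27*144 / 16
w2 = 3888 / 16
w2 = 243 RPM

243 RPM


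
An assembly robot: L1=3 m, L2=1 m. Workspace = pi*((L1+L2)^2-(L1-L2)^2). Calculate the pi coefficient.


Given: L1 = 3, L2 = 1
(L1+L2)^2 = (4)^2 = 16
(L1-L2)^2 = (2)^2 = 4
Difference = 16 - 4 = 12
This equals 4*L1*L2 = 4*3*1 = 12
Workspace area = 12*pi

12


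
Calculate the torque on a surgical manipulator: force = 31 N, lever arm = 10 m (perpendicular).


Given: F = 31 N, r = 10 m, angle = 90 deg (perpendicular)
Using tau = F * r * sin(90)
sin(90) = 1
tau = 31 * 10 * 1
tau = 310 Nm

310 Nm


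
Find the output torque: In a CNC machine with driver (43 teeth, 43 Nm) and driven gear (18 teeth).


Given: N1 = 43, N2 = 18, T1 = 43 Nm
Using T2/T1 = N2/N1
T2 = T1 * N2 / N1
T2 = 43 * 18 / 43
T2 = 774 / 43
T2 = 18 Nm

18 Nm


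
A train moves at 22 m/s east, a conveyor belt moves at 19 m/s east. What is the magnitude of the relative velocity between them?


Given: v_A = 22 m/s east, v_B = 19 m/s east
Both move in the same direction; relative speed = |v_A - v_B|
|22 - 19| = |3|
= 3 m/s

3 m/s


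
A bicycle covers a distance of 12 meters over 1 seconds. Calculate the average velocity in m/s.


Given: distance d = 12 m, time t = 1 s
Using v = d / t
v = 12 / 1
v = 12 m/s

12 m/s


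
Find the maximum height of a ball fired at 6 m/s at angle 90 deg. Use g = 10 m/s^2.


Given: v0 = 6 m/s, theta = 90 deg, g = 10 m/s^2
sin^2(90) = 1
Using H = v0^2 * sin^2(theta) / (2*g)
H = 6^2 * 1 / (2*10)
H = 36 * 1 / 20
H = 36 / 20
H = 9/5 m

9/5 m


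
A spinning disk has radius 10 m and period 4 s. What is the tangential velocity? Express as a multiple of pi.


Given: radius r = 10 m, period T = 4 s
Using v = 2*pi*r / T
v = 2*pi*10 / 4
v = 20*pi / 4
v = 5*pi m/s

5*pi m/s


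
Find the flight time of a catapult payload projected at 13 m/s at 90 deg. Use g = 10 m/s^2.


Given: v0 = 13 m/s, theta = 90 deg, g = 10 m/s^2
sin(90) = 1
Using T = 2*v0*sin(theta) / g
T = 2*13*1 / 10
T = 26 / 10
T = 13/5 s

13/5 s


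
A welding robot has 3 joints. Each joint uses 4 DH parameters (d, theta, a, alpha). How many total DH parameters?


Given: 3 joints, 4 DH parameters per joint (d, theta, a, alpha)
Total DH parameters = number_of_joints * 4
Total = 3 * 4
Total = 12

12


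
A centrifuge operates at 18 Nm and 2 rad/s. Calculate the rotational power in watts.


Given: tau = 18 Nm, omega = 2 rad/s
Using P = tau * omega
P = 18 * 2
P = 36 W

36 W


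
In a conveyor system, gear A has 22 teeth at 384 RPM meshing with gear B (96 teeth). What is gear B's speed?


Given: N1 = 22 teeth, w1 = 384 RPM, N2 = 96 teeth
Using N1*w1 = N2*w2
w2 = N1*w1 / N2
w2 = 22*384 / 96
w2 = 8448 / 96
w2 = 88 RPM

88 RPM


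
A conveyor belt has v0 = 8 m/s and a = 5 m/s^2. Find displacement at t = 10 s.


Given: v0 = 8 m/s, a = 5 m/s^2, t = 10 s
Using s = v0*t + (1/2)*a*t^2
s = 8*10 + (1/2)*5*10^2
s = 80 + (1/2)*500
s = 80 + 250
s = 330

330 m


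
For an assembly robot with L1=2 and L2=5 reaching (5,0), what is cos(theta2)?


Given: L1 = 2, L2 = 5, target (x, y) = (5, 0)
Using cos(theta2) = (x^2 + y^2 - L1^2 - L2^2) / (2*L1*L2)
x^2 + y^2 = 5^2 + 0 = 25
L1^2 + L2^2 = 4 + 25 = 29
Numerator = 25 - 29 = -4
Denominator = 2*2*5 = 20
cos(theta2) = -4/20 = -1/5

-1/5


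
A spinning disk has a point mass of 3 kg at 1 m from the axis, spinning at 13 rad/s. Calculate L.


Given: m = 3 kg, r = 1 m, omega = 13 rad/s
For a point mass: I = m*r^2
I = 3*1^2 = 3*1 = 3
L = I*omega = 3*13
L = 39 kg*m^2/s

39 kg*m^2/s


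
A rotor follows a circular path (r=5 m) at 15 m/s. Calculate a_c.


Given: v = 15 m/s, r = 5 m
Using a_c = v^2 / r
a_c = 15^2 / 5
a_c = 225 / 5
a_c = 45 m/s^2

45 m/s^2


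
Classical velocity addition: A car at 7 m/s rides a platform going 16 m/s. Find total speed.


Given: object velocity = 7 m/s, platform velocity = 16 m/s (same direction)
Using classical velocity addition: v_total = v_object + v_platform
v_total = 7 + 16
v_total = 23 m/s

23 m/s


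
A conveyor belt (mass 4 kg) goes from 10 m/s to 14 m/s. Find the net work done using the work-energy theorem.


Given: m = 4 kg, v0 = 10 m/s, v = 14 m/s
Using W = (1/2)*m*(v^2 - v0^2)
v^2 = 14^2 = 196
v0^2 = 10^2 = 100
v^2 - v0^2 = 196 - 100 = 96
W = (1/2)*4*96 = 192 J

192 J


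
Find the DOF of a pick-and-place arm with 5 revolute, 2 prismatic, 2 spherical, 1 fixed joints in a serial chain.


Given: serial robot with 5 revolute, 2 prismatic, 2 spherical, 1 fixed joints
DOF contribution per joint type: revolute=1, prismatic=1, spherical=3, fixed=0
DOF = 5*1 + 2*1 + 2*3 + 1*0
DOF = 13

13


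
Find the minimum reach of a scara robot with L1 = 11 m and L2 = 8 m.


Given: L1 = 11 m, L2 = 8 m
For a 2-link planar arm, min reach = |L1 - L2| (second link folded back)
Min reach = |11 - 8|
Min reach = 3 m

3 m


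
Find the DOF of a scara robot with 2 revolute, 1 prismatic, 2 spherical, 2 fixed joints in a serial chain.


Given: serial robot with 2 revolute, 1 prismatic, 2 spherical, 2 fixed joints
DOF contribution per joint type: revolute=1, prismatic=1, spherical=3, fixed=0
DOF = 2*1 + 1*1 + 2*3 + 2*0
DOF = 9

9


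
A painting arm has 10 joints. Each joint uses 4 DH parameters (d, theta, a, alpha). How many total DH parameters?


Given: 10 joints, 4 DH parameters per joint (d, theta, a, alpha)
Total DH parameters = number_of_joints * 4
Total = 10 * 4
Total = 40

40


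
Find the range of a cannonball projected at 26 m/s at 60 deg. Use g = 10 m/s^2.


Given: v0 = 26 m/s, theta = 60 deg, g = 10 m/s^2
sin(2*60) = sin(120) = sqrt(3)/2
Using R = v0^2 * sin(2*theta) / g
R = 26^2 * (sqrt(3)/2) / 10
R = 676 * sqrt(3) / 20
R = 169/5*sqrt(3) m

169/5*sqrt(3) m


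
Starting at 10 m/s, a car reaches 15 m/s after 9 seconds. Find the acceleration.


Given: initial velocity v0 = 10 m/s, final velocity v = 15 m/s, time t = 9 s
Using a = (v - v0) / t
a = (15 - 10) / 9
a = 5 / 9
a = 5/9 m/s^2

5/9 m/s^2


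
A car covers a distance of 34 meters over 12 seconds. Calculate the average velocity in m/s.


Given: distance d = 34 m, time t = 12 s
Using v = d / t
v = 34 / 12
v = 17/6 m/s

17/6 m/s


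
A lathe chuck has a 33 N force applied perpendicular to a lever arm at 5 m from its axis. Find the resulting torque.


Given: F = 33 N, r = 5 m, angle = 90 deg (perpendicular)
Using tau = F * r * sin(90)
sin(90) = 1
tau = 33 * 5 * 1
tau = 165 Nm

165 Nm


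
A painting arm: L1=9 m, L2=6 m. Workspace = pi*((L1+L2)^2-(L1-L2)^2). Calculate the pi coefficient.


Given: L1 = 9, L2 = 6
(L1+L2)^2 = (15)^2 = 225
(L1-L2)^2 = (3)^2 = 9
Difference = 225 - 9 = 216
This equals 4*L1*L2 = 4*9*6 = 216
Workspace area = 216*pi

216


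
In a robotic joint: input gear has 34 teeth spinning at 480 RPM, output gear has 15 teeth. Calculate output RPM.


Given: N1 = 34 teeth, w1 = 480 RPM, N2 = 15 teeth
Using N1*w1 = N2*w2
w2 = N1*w1 / N2
w2 = 34*480 / 15
w2 = 16320 / 15
w2 = 1088 RPM

1088 RPM


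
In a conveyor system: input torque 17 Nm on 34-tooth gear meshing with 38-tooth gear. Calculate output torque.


Given: N1 = 34, N2 = 38, T1 = 17 Nm
Using T2/T1 = N2/N1
T2 = T1 * N2 / N1
T2 = 17 * 38 / 34
T2 = 646 / 34
T2 = 19 Nm

19 Nm


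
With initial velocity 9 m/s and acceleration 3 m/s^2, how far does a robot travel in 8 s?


Given: v0 = 9 m/s, a = 3 m/s^2, t = 8 s
Using s = v0*t + (1/2)*a*t^2
s = 9*8 + (1/2)*3*8^2
s = 72 + (1/2)*192
s = 72 + 96
s = 168

168 m


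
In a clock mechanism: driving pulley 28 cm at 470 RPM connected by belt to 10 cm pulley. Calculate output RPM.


Given: D1 = 28 cm, w1 = 470 RPM, D2 = 10 cm
Using D1*w1 = D2*w2
w2 = D1*w1 / D2
w2 = 28*470 / 10
w2 = 13160 / 10
w2 = 1316 RPM

1316 RPM


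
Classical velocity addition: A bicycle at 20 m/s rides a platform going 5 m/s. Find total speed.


Given: object velocity = 20 m/s, platform velocity = 5 m/s (same direction)
Using classical velocity addition: v_total = v_object + v_platform
v_total = 20 + 5
v_total = 25 m/s

25 m/s


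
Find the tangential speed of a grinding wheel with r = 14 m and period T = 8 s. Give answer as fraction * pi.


Given: radius r = 14 m, period T = 8 s
Using v = 2*pi*r / T
v = 2*pi*14 / 8
v = 28*pi / 8
v = 7/2*pi m/s

7/2*pi m/s


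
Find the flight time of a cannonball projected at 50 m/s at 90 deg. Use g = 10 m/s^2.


Given: v0 = 50 m/s, theta = 90 deg, g = 10 m/s^2
sin(90) = 1
Using T = 2*v0*sin(theta) / g
T = 2*50*1 / 10
T = 100 / 10
T = 10 s

10 s


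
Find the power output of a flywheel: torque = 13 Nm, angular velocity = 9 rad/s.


Given: tau = 13 Nm, omega = 9 rad/s
Using P = tau * omega
P = 13 * 9
P = 117 W

117 W


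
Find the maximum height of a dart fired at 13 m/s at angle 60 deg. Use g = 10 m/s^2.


Given: v0 = 13 m/s, theta = 60 deg, g = 10 m/s^2
sin^2(60) = 3/4
Using H = v0^2 * sin^2(theta) / (2*g)
H = 13^2 * 3/4 / (2*10)
H = 169 * 3/4 / 20
H = 507/4 / 20
H = 507/80 m

507/80 m


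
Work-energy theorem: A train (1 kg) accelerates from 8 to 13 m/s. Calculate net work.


Given: m = 1 kg, v0 = 8 m/s, v = 13 m/s
Using W = (1/2)*m*(v^2 - v0^2)
v^2 = 13^2 = 169
v0^2 = 8^2 = 64
v^2 - v0^2 = 169 - 64 = 105
W = (1/2)*1*105 = 105/2 J

105/2 J


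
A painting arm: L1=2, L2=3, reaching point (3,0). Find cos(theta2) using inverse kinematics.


Given: L1 = 2, L2 = 3, target (x, y) = (3, 0)
Using cos(theta2) = (x^2 + y^2 - L1^2 - L2^2) / (2*L1*L2)
x^2 + y^2 = 3^2 + 0 = 9
L1^2 + L2^2 = 4 + 9 = 13
Numerator = 9 - 13 = -4
Denominator = 2*2*3 = 12
cos(theta2) = -4/12 = -1/3

-1/3


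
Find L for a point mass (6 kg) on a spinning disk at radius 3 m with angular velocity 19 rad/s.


Given: m = 6 kg, r = 3 m, omega = 19 rad/s
For a point mass: I = m*r^2
I = 6*3^2 = 6*9 = 54
L = I*omega = 54*19
L = 1026 kg*m^2/s

1026 kg*m^2/s


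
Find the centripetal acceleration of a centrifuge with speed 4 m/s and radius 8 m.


Given: v = 4 m/s, r = 8 m
Using a_c = v^2 / r
a_c = 4^2 / 8
a_c = 16 / 8
a_c = 2 m/s^2

2 m/s^2


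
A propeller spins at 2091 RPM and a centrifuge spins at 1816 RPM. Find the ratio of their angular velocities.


Given: RPM_A = 2091, RPM_B = 1816
omega = 2*pi*RPM/60, so omega_A/omega_B = RPM_A / RPM_B
omega_A/omega_B = 2091 / 1816
omega_A/omega_B = 2091/1816

2091/1816


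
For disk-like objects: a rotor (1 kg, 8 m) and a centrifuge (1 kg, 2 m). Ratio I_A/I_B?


Given: M1=1 kg, R1=8 m, M2=1 kg, R2=2 m
For a disk: I = (1/2)*M*R^2, so I_A/I_B = (M1*R1^2)/(M2*R2^2)
M1*R1^2 = 1*64 = 64
M2*R2^2 = 1*4 = 4
I_A/I_B = 64/4 = 16

16


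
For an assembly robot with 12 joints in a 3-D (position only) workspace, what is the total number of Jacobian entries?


Given: task space dimension = 3, joints = 12
Jacobian is a 3 x 12 matrix
Total entries = rows * columns
Total = 3 * 12
Total = 36

36


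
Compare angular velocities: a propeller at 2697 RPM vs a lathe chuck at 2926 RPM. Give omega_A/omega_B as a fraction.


Given: RPM_A = 2697, RPM_B = 2926
omega = 2*pi*RPM/60, so omega_A/omega_B = RPM_A / RPM_B
omega_A/omega_B = 2697 / 2926
omega_A/omega_B = 2697/2926

2697/2926


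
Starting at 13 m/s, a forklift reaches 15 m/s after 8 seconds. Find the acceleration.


Given: initial velocity v0 = 13 m/s, final velocity v = 15 m/s, time t = 8 s
Using a = (v - v0) / t
a = (15 - 13) / 8
a = 2 / 8
a = 1/4 m/s^2

1/4 m/s^2


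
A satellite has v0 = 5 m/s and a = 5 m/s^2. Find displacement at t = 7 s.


Given: v0 = 5 m/s, a = 5 m/s^2, t = 7 s
Using s = v0*t + (1/2)*a*t^2
s = 5*7 + (1/2)*5*7^2
s = 35 + (1/2)*245
s = 35 + 245/2
s = 315/2

315/2 m


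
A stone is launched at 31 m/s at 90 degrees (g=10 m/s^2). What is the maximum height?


Given: v0 = 31 m/s, theta = 90 deg, g = 10 m/s^2
sin^2(90) = 1
Using H = v0^2 * sin^2(theta) / (2*g)
H = 31^2 * 1 / (2*10)
H = 961 * 1 / 20
H = 961 / 20
H = 961/20 m

961/20 m


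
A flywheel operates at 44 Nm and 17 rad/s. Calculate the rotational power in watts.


Given: tau = 44 Nm, omega = 17 rad/s
Using P = tau * omega
P = 44 * 17
P = 748 W

748 W


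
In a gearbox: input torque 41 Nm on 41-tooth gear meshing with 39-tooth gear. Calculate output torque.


Given: N1 = 41, N2 = 39, T1 = 41 Nm
Using T2/T1 = N2/N1
T2 = T1 * N2 / N1
T2 = 41 * 39 / 41
T2 = 1599 / 41
T2 = 39 Nm

39 Nm


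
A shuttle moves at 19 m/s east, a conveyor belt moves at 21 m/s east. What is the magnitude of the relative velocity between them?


Given: v_A = 19 m/s east, v_B = 21 m/s east
Both move in the same direction; relative speed = |v_A - v_B|
|19 - 21| = |-2|
= 2 m/s

2 m/s


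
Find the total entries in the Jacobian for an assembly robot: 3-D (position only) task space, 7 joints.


Given: task space dimension = 3, joints = 7
Jacobian is a 3 x 7 matrix
Total entries = rows * columns
Total = 3 * 7
Total = 21

21


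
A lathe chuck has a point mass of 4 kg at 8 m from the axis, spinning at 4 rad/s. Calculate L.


Given: m = 4 kg, r = 8 m, omega = 4 rad/s
For a point mass: I = m*r^2
I = 4*8^2 = 4*64 = 256
L = I*omega = 256*4
L = 1024 kg*m^2/s

1024 kg*m^2/s


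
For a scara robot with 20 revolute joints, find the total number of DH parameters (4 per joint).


Given: 20 joints, 4 DH parameters per joint (d, theta, a, alpha)
Total DH parameters = number_of_joints * 4
Total = 20 * 4
Total = 80

80


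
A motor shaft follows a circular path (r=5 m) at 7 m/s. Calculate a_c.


Given: v = 7 m/s, r = 5 m
Using a_c = v^2 / r
a_c = 7^2 / 5
a_c = 49 / 5
a_c = 49/5 m/s^2

49/5 m/s^2


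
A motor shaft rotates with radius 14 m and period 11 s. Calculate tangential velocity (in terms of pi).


Given: radius r = 14 m, period T = 11 s
Using v = 2*pi*r / T
v = 2*pi*14 / 11
v = 28*pi / 11
v = 28/11*pi m/s

28/11*pi m/s


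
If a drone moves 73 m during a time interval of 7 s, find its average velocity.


Given: distance d = 73 m, time t = 7 s
Using v = d / t
v = 73 / 7
v = 73/7 m/s

73/7 m/s


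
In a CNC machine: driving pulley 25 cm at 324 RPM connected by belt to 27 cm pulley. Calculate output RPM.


Given: D1 = 25 cm, w1 = 324 RPM, D2 = 27 cm
Using D1*w1 = D2*w2
w2 = D1*w1 / D2
w2 = 25*324 / 27
w2 = 8100 / 27
w2 = 300 RPM

300 RPM


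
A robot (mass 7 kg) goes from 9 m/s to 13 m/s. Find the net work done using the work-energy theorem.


Given: m = 7 kg, v0 = 9 m/s, v = 13 m/s
Using W = (1/2)*m*(v^2 - v0^2)
v^2 = 13^2 = 169
v0^2 = 9^2 = 81
v^2 - v0^2 = 169 - 81 = 88
W = (1/2)*7*88 = 308 J

308 J


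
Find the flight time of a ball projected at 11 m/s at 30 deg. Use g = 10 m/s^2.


Given: v0 = 11 m/s, theta = 30 deg, g = 10 m/s^2
sin(30) = 1/2
Using T = 2*v0*sin(theta) / g
T = 2*11*1/2 / 10
T = 11 / 10
T = 11/10 s

11/10 s


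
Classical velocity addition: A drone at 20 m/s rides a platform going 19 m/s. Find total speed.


Given: object velocity = 20 m/s, platform velocity = 19 m/s (same direction)
Using classical velocity addition: v_total = v_object + v_platform
v_total = 20 + 19
v_total = 39 m/s

39 m/s


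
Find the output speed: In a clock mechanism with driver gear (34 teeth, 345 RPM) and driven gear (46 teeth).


Given: N1 = 34 teeth, w1 = 345 RPM, N2 = 46 teeth
Using N1*w1 = N2*w2
w2 = N1*w1 / N2
w2 = 34*345 / 46
w2 = 11730 / 46
w2 = 255 RPM

255 RPM


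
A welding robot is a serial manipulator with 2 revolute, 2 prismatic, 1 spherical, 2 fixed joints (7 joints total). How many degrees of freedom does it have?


Given: serial robot with 2 revolute, 2 prismatic, 1 spherical, 2 fixed joints
DOF contribution per joint type: revolute=1, prismatic=1, spherical=3, fixed=0
DOF = 2*1 + 2*1 + 1*3 + 2*0
DOF = 7

7


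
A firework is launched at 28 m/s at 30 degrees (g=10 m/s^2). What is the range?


Given: v0 = 28 m/s, theta = 30 deg, g = 10 m/s^2
sin(2*30) = sin(60) = sqrt(3)/2
Using R = v0^2 * sin(2*theta) / g
R = 28^2 * (sqrt(3)/2) / 10
R = 784 * sqrt(3) / 20
R = 196/5*sqrt(3) m

196/5*sqrt(3) m


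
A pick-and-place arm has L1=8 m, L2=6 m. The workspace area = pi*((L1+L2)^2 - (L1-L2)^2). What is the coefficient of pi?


Given: L1 = 8, L2 = 6
(L1+L2)^2 = (14)^2 = 196
(L1-L2)^2 = (2)^2 = 4
Difference = 196 - 4 = 192
This equals 4*L1*L2 = 4*8*6 = 192
Workspace area = 192*pi

192


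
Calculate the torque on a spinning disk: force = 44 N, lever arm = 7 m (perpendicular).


Given: F = 44 N, r = 7 m, angle = 90 deg (perpendicular)
Using tau = F * r * sin(90)
sin(90) = 1
tau = 44 * 7 * 1
tau = 308 Nm

308 Nm


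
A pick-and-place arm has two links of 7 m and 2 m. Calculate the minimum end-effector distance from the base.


Given: L1 = 7 m, L2 = 2 m
For a 2-link planar arm, min reach = |L1 - L2| (second link folded back)
Min reach = |7 - 2|
Min reach = 5 m

5 m


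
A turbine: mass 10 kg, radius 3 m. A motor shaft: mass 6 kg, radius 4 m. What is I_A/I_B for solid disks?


Given: M1=10 kg, R1=3 m, M2=6 kg, R2=4 m
For a disk: I = (1/2)*M*R^2, so I_A/I_B = (M1*R1^2)/(M2*R2^2)
M1*R1^2 = 10*9 = 90
M2*R2^2 = 6*16 = 96
I_A/I_B = 90/96 = 15/16

15/16


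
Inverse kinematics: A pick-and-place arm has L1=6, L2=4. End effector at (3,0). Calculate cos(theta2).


Given: L1 = 6, L2 = 4, target (x, y) = (3, 0)
Using cos(theta2) = (x^2 + y^2 - L1^2 - L2^2) / (2*L1*L2)
x^2 + y^2 = 3^2 + 0 = 9
L1^2 + L2^2 = 36 + 16 = 52
Numerator = 9 - 52 = -43
Denominator = 2*6*4 = 48
cos(theta2) = -43/48 = -43/48

-43/48


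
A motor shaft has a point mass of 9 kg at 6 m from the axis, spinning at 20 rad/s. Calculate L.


Given: m = 9 kg, r = 6 m, omega = 20 rad/s
For a point mass: I = m*r^2
I = 9*6^2 = 9*36 = 324
L = I*omega = 324*20
L = 6480 kg*m^2/s

6480 kg*m^2/s


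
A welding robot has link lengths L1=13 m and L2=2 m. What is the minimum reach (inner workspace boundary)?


Given: L1 = 13 m, L2 = 2 m
For a 2-link planar arm, min reach = |L1 - L2| (second link folded back)
Min reach = |13 - 2|
Min reach = 11 m

11 m


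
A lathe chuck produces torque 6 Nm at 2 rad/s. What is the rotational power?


Given: tau = 6 Nm, omega = 2 rad/s
Using P = tau * omega
P = 6 * 2
P = 12 W

12 W


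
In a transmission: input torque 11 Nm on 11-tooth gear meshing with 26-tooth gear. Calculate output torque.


Given: N1 = 11, N2 = 26, T1 = 11 Nm
Using T2/T1 = N2/N1
T2 = T1 * N2 / N1
T2 = 11 * 26 / 11
T2 = 286 / 11
T2 = 26 Nm

26 Nm


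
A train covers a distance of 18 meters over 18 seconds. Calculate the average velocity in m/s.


Given: distance d = 18 m, time t = 18 s
Using v = d / t
v = 18 / 18
v = 1 m/s

1 m/s


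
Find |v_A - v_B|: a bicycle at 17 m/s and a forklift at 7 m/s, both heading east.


Given: v_A = 17 m/s east, v_B = 7 m/s east
Both move in the same direction; relative speed = |v_A - v_B|
|17 - 7| = |10|
= 10 m/s

10 m/s


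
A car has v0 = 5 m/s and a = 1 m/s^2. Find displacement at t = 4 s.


Given: v0 = 5 m/s, a = 1 m/s^2, t = 4 s
Using s = v0*t + (1/2)*a*t^2
s = 5*4 + (1/2)*1*4^2
s = 20 + (1/2)*16
s = 20 + 8
s = 28

28 m


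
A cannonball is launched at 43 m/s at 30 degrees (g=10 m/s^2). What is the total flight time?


Given: v0 = 43 m/s, theta = 30 deg, g = 10 m/s^2
sin(30) = 1/2
Using T = 2*v0*sin(theta) / g
T = 2*43*1/2 / 10
T = 43 / 10
T = 43/10 s

43/10 s


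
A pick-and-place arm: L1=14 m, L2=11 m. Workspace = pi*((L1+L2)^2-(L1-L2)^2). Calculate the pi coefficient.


Given: L1 = 14, L2 = 11
(L1+L2)^2 = (25)^2 = 625
(L1-L2)^2 = (3)^2 = 9
Difference = 625 - 9 = 616
This equals 4*L1*L2 = 4*14*11 = 616
Workspace area = 616*pi

616


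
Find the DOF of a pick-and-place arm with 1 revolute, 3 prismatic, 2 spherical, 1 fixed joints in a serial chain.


Given: serial robot with 1 revolute, 3 prismatic, 2 spherical, 1 fixed joints
DOF contribution per joint type: revolute=1, prismatic=1, spherical=3, fixed=0
DOF = 1*1 + 3*1 + 2*3 + 1*0
DOF = 10

10


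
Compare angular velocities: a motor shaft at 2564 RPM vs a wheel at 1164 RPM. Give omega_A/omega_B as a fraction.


Given: RPM_A = 2564, RPM_B = 1164
omega = 2*pi*RPM/60, so omega_A/omega_B = RPM_A / RPM_B
omega_A/omega_B = 2564 / 1164
omega_A/omega_B = 641/291

641/291


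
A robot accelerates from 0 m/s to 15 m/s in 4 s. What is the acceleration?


Given: initial velocity v0 = 0 m/s, final velocity v = 15 m/s, time t = 4 s
Using a = (v - v0) / t
a = (15 - 0) / 4
a = 15 / 4
a = 15/4 m/s^2

15/4 m/s^2


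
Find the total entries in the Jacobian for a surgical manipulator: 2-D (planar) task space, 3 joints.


Given: task space dimension = 2, joints = 3
Jacobian is a 2 x 3 matrix
Total entries = rows * columns
Total = 2 * 3
Total = 6

6


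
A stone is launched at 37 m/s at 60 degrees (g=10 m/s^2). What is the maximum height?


Given: v0 = 37 m/s, theta = 60 deg, g = 10 m/s^2
sin^2(60) = 3/4
Using H = v0^2 * sin^2(theta) / (2*g)
H = 37^2 * 3/4 / (2*10)
H = 1369 * 3/4 / 20
H = 4107/4 / 20
H = 4107/80 m

4107/80 m


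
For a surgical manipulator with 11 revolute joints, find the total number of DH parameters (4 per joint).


Given: 11 joints, 4 DH parameters per joint (d, theta, a, alpha)
Total DH parameters = number_of_joints * 4
Total = 11 * 4
Total = 44

44


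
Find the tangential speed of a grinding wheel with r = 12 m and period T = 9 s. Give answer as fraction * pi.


Given: radius r = 12 m, period T = 9 s
Using v = 2*pi*r / T
v = 2*pi*12 / 9
v = 24*pi / 9
v = 8/3*pi m/s

8/3*pi m/s


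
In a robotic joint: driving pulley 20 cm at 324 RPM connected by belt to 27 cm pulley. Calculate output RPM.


Given: D1 = 20 cm, w1 = 324 RPM, D2 = 27 cm
Using D1*w1 = D2*w2
w2 = D1*w1 / D2
w2 = 20*324 / 27
w2 = 6480 / 27
w2 = 240 RPM

240 RPM


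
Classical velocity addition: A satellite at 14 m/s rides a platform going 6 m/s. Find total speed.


Given: object velocity = 14 m/s, platform velocity = 6 m/s (same direction)
Using classical velocity addition: v_total = v_object + v_platform
v_total = 14 + 6
v_total = 20 m/s

20 m/s


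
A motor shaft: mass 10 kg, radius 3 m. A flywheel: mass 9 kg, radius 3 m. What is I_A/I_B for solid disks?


Given: M1=10 kg, R1=3 m, M2=9 kg, R2=3 m
For a disk: I = (1/2)*M*R^2, so I_A/I_B = (M1*R1^2)/(M2*R2^2)
M1*R1^2 = 10*9 = 90
M2*R2^2 = 9*9 = 81
I_A/I_B = 90/81 = 10/9

10/9


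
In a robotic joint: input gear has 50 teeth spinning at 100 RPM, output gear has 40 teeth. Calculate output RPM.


Given: N1 = 50 teeth, w1 = 100 RPM, N2 = 40 teeth
Using N1*w1 = N2*w2
w2 = N1*w1 / N2
w2 = 50*100 / 40
w2 = 5000 / 40
w2 = 125 RPM

125 RPM


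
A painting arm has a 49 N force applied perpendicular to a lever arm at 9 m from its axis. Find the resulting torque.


Given: F = 49 N, r = 9 m, angle = 90 deg (perpendicular)
Using tau = F * r * sin(90)
sin(90) = 1
tau = 49 * 9 * 1
tau = 441 Nm

441 Nm


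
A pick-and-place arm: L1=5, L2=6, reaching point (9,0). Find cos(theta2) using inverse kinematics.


Given: L1 = 5, L2 = 6, target (x, y) = (9, 0)
Using cos(theta2) = (x^2 + y^2 - L1^2 - L2^2) / (2*L1*L2)
x^2 + y^2 = 9^2 + 0 = 81
L1^2 + L2^2 = 25 + 36 = 61
Numerator = 81 - 61 = 20
Denominator = 2*5*6 = 60
cos(theta2) = 20/60 = 1/3

1/3


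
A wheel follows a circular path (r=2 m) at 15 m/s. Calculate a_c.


Given: v = 15 m/s, r = 2 m
Using a_c = v^2 / r
a_c = 15^2 / 2
a_c = 225 / 2
a_c = 225/2 m/s^2

225/2 m/s^2


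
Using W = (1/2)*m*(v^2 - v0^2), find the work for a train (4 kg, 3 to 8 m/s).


Given: m = 4 kg, v0 = 3 m/s, v = 8 m/s
Using W = (1/2)*m*(v^2 - v0^2)
v^2 = 8^2 = 64
v0^2 = 3^2 = 9
v^2 - v0^2 = 64 - 9 = 55
W = (1/2)*4*55 = 110 J

110 J


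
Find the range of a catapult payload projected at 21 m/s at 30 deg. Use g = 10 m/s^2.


Given: v0 = 21 m/s, theta = 30 deg, g = 10 m/s^2
sin(2*30) = sin(60) = sqrt(3)/2
Using R = v0^2 * sin(2*theta) / g
R = 21^2 * (sqrt(3)/2) / 10
R = 441 * sqrt(3) / 20
R = 441/20*sqrt(3) m

441/20*sqrt(3) m


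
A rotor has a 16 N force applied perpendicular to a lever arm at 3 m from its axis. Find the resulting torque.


Given: F = 16 N, r = 3 m, angle = 90 deg (perpendicular)
Using tau = F * r * sin(90)
sin(90) = 1
tau = 16 * 3 * 1
tau = 48 Nm

48 Nm


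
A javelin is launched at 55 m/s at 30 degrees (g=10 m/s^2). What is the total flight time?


Given: v0 = 55 m/s, theta = 30 deg, g = 10 m/s^2
sin(30) = 1/2
Using T = 2*v0*sin(theta) / g
T = 2*55*1/2 / 10
T = 55 / 10
T = 11/2 s

11/2 s


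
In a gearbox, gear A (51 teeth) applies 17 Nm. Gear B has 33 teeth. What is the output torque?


Given: N1 = 51, N2 = 33, T1 = 17 Nm
Using T2/T1 = N2/N1
T2 = T1 * N2 / N1
T2 = 17 * 33 / 51
T2 = 561 / 51
T2 = 11 Nm

11 Nm
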